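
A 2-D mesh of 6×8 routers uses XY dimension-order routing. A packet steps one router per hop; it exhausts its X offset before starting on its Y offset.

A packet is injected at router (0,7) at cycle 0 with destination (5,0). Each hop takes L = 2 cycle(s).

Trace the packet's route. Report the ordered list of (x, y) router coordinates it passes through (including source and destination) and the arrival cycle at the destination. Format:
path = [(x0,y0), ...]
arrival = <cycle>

path = [(0,7), (1,7), (2,7), (3,7), (4,7), (5,7), (5,6), (5,5), (5,4), (5,3), (5,2), (5,1), (5,0)]
arrival = 24

#0 — 0,7 | c0
#1 — 1,7 | c2 | E
#2 — 2,7 | c4 | E
#3 — 3,7 | c6 | E
#4 — 4,7 | c8 | E
#5 — 5,7 | c10 | E
#6 — 5,6 | c12 | S
#7 — 5,5 | c14 | S
#8 — 5,4 | c16 | S
#9 — 5,3 | c18 | S
#10 — 5,2 | c20 | S
#11 — 5,1 | c22 | S
#12 — 5,0 | c24 | S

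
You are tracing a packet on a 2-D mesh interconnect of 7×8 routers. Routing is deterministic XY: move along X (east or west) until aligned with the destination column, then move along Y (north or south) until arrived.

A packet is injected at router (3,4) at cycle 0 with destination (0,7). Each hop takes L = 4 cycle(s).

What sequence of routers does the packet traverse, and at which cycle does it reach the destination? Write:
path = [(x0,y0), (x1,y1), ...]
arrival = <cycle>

path = [(3,4), (2,4), (1,4), (0,4), (0,5), (0,6), (0,7)]
arrival = 24

#0 — 3,4 | c0
#1 — 2,4 | c4 | W
#2 — 1,4 | c8 | W
#3 — 0,4 | c12 | W
#4 — 0,5 | c16 | N
#5 — 0,6 | c20 | N
#6 — 0,7 | c24 | N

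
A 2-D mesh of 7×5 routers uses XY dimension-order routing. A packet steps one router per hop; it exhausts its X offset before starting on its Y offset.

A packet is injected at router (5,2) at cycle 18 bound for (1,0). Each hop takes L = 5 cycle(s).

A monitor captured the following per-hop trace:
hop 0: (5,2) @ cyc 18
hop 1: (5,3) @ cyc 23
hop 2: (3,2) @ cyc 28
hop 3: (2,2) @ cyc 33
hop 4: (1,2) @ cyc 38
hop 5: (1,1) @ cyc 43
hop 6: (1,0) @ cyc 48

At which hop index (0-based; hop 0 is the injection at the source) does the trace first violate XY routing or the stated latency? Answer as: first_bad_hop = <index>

check 1→ d=(0,1) cyc+5: BAD: Y-move but x=5≠1

first_bad_hop = 1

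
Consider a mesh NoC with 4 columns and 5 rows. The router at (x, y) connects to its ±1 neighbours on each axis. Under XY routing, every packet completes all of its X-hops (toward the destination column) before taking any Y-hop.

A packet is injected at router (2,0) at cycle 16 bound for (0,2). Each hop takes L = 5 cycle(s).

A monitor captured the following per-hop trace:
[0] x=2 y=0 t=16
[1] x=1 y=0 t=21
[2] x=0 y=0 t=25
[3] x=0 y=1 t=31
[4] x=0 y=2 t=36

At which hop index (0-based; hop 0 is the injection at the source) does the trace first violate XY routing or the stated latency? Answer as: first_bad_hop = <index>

first_bad_hop = 2

[1] (-1,+0) / 5c ⇒ ok
[2] (-1,+0) / 4c ⇒ BAD: Δcyc=4≠L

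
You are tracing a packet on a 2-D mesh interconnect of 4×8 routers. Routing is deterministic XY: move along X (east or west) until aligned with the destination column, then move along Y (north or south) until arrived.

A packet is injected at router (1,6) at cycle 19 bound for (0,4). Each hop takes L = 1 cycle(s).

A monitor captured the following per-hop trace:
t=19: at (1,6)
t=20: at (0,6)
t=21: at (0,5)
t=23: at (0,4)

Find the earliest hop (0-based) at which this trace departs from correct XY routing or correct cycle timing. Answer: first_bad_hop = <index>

  1: Δx=-1 Δy=+0 Δt=1 [ok]
  2: Δx=+0 Δy=-1 Δt=1 [ok]
  3: Δx=+0 Δy=-1 Δt=2 [BAD: Δcyc=2≠L]

first_bad_hop = 3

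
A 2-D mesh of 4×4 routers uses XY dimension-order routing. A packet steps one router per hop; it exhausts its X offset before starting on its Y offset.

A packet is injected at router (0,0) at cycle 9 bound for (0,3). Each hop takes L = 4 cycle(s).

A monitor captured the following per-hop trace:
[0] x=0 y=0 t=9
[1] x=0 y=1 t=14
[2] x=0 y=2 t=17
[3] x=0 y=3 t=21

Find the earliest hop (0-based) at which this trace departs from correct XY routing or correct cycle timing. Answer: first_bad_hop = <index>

first_bad_hop = 1

hop 1: step (+0,+1), +5 cyc — BAD: Δcyc=5≠L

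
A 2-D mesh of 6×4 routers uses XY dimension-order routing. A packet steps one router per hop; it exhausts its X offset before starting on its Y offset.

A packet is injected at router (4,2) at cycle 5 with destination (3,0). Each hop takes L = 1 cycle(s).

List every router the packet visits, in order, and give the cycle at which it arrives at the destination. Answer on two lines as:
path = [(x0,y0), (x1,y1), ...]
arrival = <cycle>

[0] x=4 y=2 t=5
[1] x=3 y=2 t=6 →W
[2] x=3 y=1 t=7 →S
[3] x=3 y=0 t=8 →S

path = [(4,2), (3,2), (3,1), (3,0)]
arrival = 8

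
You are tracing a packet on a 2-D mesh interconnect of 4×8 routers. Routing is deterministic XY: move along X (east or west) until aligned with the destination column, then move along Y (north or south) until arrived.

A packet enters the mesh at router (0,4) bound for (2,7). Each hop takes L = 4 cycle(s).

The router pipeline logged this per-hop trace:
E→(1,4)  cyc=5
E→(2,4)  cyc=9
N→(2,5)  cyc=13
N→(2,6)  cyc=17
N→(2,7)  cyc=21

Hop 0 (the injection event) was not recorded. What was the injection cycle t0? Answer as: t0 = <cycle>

t0 = 1

cyc[1] = 5 and cyc[k] = t0 + k·L for every k.
So t0 = 5 − 1·4 = 1.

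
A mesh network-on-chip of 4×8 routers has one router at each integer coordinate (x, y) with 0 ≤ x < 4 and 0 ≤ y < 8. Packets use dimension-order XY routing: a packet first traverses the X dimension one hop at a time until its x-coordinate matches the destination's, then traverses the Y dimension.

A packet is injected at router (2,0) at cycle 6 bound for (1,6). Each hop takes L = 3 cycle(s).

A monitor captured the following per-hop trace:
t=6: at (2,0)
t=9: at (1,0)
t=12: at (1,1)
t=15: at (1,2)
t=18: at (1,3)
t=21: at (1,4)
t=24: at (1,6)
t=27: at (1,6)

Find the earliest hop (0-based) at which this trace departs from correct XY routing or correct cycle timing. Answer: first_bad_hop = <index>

first_bad_hop = 6

hop 1: step (-1,+0), +3 cyc — ok
hop 2: step (+0,+1), +3 cyc — ok
hop 3: step (+0,+1), +3 cyc — ok
hop 4: step (+0,+1), +3 cyc — ok
hop 5: step (+0,+1), +3 cyc — ok
hop 6: step (+0,+2), +3 cyc — BAD: non-unit step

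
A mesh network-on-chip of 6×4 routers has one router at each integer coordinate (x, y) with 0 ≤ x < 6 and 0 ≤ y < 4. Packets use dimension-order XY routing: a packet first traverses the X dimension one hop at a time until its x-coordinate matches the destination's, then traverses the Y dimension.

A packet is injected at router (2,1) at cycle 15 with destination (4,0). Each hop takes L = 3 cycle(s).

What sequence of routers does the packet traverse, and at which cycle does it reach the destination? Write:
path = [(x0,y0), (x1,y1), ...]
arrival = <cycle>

hop 0: (2,1) @ cyc 15
hop 1: (3,1) @ cyc 18  [E]
hop 2: (4,1) @ cyc 21  [E]
hop 3: (4,0) @ cyc 24  [S]

path = [(2,1), (3,1), (4,1), (4,0)]
arrival = 24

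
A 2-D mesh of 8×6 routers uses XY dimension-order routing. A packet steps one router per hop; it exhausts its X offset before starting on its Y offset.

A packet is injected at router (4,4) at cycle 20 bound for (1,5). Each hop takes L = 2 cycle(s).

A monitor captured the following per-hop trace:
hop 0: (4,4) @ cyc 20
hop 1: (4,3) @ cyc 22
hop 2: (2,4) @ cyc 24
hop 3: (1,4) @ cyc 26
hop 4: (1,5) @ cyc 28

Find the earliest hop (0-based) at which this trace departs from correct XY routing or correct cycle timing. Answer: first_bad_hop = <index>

[1] (+0,-1) / 2c ⇒ BAD: Y-move but x=4≠1

first_bad_hop = 1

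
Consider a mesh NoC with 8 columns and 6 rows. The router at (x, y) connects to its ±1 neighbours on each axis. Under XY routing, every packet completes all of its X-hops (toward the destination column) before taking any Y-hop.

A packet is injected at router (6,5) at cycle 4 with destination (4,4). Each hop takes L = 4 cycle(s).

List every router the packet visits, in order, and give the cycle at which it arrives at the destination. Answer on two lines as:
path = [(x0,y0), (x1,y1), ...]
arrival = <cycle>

#0 — 6,5 | c4
#1 — 5,5 | c8 | W
#2 — 4,5 | c12 | W
#3 — 4,4 | c16 | S

path = [(6,5), (5,5), (4,5), (4,4)]
arrival = 16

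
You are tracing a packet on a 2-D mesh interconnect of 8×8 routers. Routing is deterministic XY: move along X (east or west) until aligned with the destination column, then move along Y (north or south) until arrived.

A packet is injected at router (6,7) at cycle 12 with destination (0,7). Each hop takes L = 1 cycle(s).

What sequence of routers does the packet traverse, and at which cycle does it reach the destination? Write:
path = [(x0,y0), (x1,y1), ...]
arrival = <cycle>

#0 — 6,7 | c12
#1 — 5,7 | c13 | W
#2 — 4,7 | c14 | W
#3 — 3,7 | c15 | W
#4 — 2,7 | c16 | W
#5 — 1,7 | c17 | W
#6 — 0,7 | c18 | W

path = [(6,7), (5,7), (4,7), (3,7), (2,7), (1,7), (0,7)]
arrival = 18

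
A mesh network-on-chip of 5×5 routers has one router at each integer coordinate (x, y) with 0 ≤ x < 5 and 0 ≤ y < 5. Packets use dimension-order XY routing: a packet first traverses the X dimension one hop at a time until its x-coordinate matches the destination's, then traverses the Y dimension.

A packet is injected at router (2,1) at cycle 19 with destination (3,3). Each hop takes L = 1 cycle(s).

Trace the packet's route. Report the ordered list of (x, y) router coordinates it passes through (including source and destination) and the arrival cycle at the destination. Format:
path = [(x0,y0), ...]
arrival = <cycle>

  0. router=(2,1) cycle=19 (inject)
  1. router=(3,1) cycle=20 dir=E
  2. router=(3,2) cycle=21 dir=N
  3. router=(3,3) cycle=22 dir=N

path = [(2,1), (3,1), (3,2), (3,3)]
arrival = 22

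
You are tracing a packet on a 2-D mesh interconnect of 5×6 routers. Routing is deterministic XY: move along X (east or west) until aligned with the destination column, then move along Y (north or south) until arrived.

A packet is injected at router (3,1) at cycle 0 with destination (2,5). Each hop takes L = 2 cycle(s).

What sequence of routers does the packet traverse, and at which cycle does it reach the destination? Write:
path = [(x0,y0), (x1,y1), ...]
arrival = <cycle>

src (3,1)  cyc=0
W→(2,1)  cyc=2
N→(2,2)  cyc=4
N→(2,3)  cyc=6
N→(2,4)  cyc=8
N→(2,5)  cyc=10

path = [(3,1), (2,1), (2,2), (2,3), (2,4), (2,5)]
arrival = 10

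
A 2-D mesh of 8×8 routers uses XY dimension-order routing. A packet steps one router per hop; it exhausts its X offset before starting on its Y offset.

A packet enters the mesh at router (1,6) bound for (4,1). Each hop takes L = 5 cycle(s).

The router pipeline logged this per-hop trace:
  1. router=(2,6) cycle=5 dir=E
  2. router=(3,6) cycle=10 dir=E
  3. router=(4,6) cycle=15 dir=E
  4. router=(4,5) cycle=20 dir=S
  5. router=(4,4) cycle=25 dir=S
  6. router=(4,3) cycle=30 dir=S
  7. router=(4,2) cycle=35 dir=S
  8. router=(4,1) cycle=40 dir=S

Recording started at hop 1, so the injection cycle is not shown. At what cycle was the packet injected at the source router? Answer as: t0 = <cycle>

t0 = 0

Hop 1 reached at cycle 5; hop k is at t0 + k·L.
So t0 = 5 − 1·5 = 0.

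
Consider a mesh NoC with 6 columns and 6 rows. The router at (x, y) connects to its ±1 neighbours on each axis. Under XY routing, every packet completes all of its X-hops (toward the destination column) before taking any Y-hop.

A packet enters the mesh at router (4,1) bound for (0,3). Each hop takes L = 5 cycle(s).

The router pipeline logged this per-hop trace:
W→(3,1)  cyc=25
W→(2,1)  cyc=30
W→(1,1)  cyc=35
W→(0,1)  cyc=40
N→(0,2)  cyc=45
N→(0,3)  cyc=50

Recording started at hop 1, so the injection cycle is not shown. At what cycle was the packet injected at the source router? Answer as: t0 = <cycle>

The first recorded entry is hop 1 at cycle 25.
Therefore t0 = 25 − L = 20.

t0 = 20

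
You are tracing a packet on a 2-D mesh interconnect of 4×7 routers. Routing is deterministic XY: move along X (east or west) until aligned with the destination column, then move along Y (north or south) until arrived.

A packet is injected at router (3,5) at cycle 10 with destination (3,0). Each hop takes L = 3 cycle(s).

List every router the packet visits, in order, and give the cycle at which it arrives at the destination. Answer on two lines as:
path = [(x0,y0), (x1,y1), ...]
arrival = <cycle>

t=10: at (3,5)
t=13: at (3,4) after S
t=16: at (3,3) after S
t=19: at (3,2) after S
t=22: at (3,1) after S
t=25: at (3,0) after S

path = [(3,5), (3,4), (3,3), (3,2), (3,1), (3,0)]
arrival = 25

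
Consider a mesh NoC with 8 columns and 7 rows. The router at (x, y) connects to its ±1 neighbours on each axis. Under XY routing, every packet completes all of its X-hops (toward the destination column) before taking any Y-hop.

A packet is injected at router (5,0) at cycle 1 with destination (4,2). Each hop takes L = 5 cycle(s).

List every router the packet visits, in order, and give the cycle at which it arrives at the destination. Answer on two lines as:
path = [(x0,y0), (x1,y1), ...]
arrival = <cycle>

path = [(5,0), (4,0), (4,1), (4,2)]
arrival = 16

t=1: at (5,0)
t=6: at (4,0) after W
t=11: at (4,1) after N
t=16: at (4,2) after N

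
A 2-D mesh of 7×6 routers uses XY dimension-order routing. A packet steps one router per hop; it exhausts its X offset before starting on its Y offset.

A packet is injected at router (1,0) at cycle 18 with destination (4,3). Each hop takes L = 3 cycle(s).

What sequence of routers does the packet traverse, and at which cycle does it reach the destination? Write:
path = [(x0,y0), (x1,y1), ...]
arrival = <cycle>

path = [(1,0), (2,0), (3,0), (4,0), (4,1), (4,2), (4,3)]
arrival = 36

  0. router=(1,0) cycle=18 (inject)
  1. router=(2,0) cycle=21 dir=E
  2. router=(3,0) cycle=24 dir=E
  3. router=(4,0) cycle=27 dir=E
  4. router=(4,1) cycle=30 dir=N
  5. router=(4,2) cycle=33 dir=N
  6. router=(4,3) cycle=36 dir=N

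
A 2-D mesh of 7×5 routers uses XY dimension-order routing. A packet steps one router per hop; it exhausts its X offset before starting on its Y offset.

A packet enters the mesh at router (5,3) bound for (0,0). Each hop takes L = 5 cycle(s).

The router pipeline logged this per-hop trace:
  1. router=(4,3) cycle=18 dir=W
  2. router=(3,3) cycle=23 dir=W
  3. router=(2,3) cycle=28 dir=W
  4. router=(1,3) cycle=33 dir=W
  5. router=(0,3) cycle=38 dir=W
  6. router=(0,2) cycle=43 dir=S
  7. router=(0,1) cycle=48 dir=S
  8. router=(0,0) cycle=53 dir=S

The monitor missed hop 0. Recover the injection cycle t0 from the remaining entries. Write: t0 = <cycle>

At hop 1 the cycle is 18; in general cyc_k = t0 + kL.
t0 = cyc[1] − L = 18 − 5 = 13.

t0 = 13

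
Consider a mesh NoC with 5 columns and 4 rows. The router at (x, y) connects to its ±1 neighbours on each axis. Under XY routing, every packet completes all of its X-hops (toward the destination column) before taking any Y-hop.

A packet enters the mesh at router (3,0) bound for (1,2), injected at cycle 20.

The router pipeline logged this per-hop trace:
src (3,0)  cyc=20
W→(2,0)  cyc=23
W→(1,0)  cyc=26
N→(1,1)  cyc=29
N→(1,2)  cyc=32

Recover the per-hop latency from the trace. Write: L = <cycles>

L = 3

From hop 0 (20) to hop 1 (23): +3 cycles.
Each hop adds L, hence L = 3.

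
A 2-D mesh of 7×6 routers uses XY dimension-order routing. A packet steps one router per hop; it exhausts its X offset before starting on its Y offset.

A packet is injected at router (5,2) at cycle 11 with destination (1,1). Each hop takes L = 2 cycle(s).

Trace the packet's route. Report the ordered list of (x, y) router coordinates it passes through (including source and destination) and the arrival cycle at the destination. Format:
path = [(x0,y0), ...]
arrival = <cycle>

path = [(5,2), (4,2), (3,2), (2,2), (1,2), (1,1)]
arrival = 21

  0. router=(5,2) cycle=11 (inject)
  1. router=(4,2) cycle=13 dir=W
  2. router=(3,2) cycle=15 dir=W
  3. router=(2,2) cycle=17 dir=W
  4. router=(1,2) cycle=19 dir=W
  5. router=(1,1) cycle=21 dir=S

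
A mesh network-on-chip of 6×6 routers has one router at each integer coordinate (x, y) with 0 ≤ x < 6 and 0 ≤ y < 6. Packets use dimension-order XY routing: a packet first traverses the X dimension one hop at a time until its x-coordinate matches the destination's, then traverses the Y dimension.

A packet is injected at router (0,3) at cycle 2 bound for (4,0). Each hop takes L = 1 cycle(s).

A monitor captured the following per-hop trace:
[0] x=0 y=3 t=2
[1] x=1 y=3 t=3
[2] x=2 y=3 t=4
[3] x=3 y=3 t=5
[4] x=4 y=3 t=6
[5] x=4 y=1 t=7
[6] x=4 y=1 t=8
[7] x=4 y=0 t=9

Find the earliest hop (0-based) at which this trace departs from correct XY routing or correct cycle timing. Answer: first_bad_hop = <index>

first_bad_hop = 5

check 1→ d=(1,0) cyc+1: ok
check 2→ d=(1,0) cyc+1: ok
check 3→ d=(1,0) cyc+1: ok
check 4→ d=(1,0) cyc+1: ok
check 5→ d=(0,-2) cyc+1: BAD: non-unit step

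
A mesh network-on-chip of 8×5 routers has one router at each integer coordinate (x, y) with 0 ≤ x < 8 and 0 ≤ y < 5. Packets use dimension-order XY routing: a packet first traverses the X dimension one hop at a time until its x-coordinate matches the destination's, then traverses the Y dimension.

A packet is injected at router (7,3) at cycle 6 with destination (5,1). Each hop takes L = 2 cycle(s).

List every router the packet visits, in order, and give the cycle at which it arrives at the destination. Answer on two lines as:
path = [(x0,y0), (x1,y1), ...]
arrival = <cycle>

path = [(7,3), (6,3), (5,3), (5,2), (5,1)]
arrival = 14

hop 0: (7,3) @ cyc 6
hop 1: (6,3) @ cyc 8  [W]
hop 2: (5,3) @ cyc 10  [W]
hop 3: (5,2) @ cyc 12  [S]
hop 4: (5,1) @ cyc 14  [S]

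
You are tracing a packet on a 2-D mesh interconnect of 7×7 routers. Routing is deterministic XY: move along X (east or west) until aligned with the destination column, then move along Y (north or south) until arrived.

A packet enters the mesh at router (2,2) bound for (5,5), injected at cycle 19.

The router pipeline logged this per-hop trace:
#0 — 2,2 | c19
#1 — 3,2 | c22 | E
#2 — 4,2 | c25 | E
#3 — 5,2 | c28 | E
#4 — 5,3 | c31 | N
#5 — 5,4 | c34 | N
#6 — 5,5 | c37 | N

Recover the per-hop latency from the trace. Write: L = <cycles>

L = 3

Δcyc across hop 0→1: 22 − 19 = 3.
One hop costs L cycles, so L = 3.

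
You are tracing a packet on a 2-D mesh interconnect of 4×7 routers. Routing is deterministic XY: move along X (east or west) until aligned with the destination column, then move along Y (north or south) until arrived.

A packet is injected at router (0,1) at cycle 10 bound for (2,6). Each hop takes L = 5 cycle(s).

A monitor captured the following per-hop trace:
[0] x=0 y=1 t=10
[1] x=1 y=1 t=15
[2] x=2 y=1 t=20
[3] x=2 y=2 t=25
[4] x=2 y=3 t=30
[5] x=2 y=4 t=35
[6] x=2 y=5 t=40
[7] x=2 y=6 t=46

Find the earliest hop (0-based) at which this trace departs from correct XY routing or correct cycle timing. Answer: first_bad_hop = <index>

first_bad_hop = 7

[1] (+1,+0) / 5c ⇒ ok
[2] (+1,+0) / 5c ⇒ ok
[3] (+0,+1) / 5c ⇒ ok
[4] (+0,+1) / 5c ⇒ ok
[5] (+0,+1) / 5c ⇒ ok
[6] (+0,+1) / 5c ⇒ ok
[7] (+0,+1) / 6c ⇒ BAD: Δcyc=6≠L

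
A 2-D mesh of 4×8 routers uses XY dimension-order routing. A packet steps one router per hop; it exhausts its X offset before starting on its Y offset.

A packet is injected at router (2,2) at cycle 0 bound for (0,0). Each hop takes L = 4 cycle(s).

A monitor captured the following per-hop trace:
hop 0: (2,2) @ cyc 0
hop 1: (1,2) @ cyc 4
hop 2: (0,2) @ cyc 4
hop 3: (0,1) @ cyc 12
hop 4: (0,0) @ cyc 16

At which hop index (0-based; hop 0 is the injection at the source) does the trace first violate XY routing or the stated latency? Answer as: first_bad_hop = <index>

  1: Δx=-1 Δy=+0 Δt=4 [ok]
  2: Δx=-1 Δy=+0 Δt=0 [BAD: Δcyc=0≠L]

first_bad_hop = 2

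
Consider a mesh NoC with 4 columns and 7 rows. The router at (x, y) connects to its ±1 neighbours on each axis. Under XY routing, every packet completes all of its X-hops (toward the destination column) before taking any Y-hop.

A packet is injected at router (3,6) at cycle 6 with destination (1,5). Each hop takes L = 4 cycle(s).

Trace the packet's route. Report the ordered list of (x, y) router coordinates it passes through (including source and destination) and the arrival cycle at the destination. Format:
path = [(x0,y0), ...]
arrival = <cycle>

hop 0: (3,6) @ cyc 6
hop 1: (2,6) @ cyc 10  [W]
hop 2: (1,6) @ cyc 14  [W]
hop 3: (1,5) @ cyc 18  [S]

path = [(3,6), (2,6), (1,6), (1,5)]
arrival = 18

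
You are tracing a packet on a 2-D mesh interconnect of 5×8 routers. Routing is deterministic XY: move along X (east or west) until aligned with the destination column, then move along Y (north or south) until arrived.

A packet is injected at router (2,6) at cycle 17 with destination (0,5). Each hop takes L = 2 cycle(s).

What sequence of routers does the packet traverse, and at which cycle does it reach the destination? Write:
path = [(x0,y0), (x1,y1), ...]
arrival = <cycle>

t=17: at (2,6)
t=19: at (1,6) after W
t=21: at (0,6) after W
t=23: at (0,5) after S

path = [(2,6), (1,6), (0,6), (0,5)]
arrival = 23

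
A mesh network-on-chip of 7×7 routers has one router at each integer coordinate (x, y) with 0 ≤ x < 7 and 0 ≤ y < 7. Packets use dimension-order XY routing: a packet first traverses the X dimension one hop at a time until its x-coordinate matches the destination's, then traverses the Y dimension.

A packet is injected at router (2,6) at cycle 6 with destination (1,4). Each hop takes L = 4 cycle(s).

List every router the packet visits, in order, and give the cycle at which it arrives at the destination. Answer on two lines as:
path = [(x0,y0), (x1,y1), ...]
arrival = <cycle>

path = [(2,6), (1,6), (1,5), (1,4)]
arrival = 18

hop 0: (2,6) @ cyc 6
hop 1: (1,6) @ cyc 10  [W]
hop 2: (1,5) @ cyc 14  [S]
hop 3: (1,4) @ cyc 18  [S]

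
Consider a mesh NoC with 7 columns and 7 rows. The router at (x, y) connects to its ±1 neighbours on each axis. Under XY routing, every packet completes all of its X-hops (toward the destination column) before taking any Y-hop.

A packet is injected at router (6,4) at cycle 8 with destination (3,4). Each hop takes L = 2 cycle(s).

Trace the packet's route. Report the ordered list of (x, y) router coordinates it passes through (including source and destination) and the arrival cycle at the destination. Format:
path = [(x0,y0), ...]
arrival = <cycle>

path = [(6,4), (5,4), (4,4), (3,4)]
arrival = 14

[0] x=6 y=4 t=8
[1] x=5 y=4 t=10 →W
[2] x=4 y=4 t=12 →W
[3] x=3 y=4 t=14 →W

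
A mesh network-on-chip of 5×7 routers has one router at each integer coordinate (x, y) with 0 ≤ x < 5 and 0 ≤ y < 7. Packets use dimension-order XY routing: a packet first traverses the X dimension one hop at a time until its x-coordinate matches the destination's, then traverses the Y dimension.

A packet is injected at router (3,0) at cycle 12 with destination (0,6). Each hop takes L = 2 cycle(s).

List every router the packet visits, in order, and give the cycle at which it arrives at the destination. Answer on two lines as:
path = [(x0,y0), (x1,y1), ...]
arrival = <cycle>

path = [(3,0), (2,0), (1,0), (0,0), (0,1), (0,2), (0,3), (0,4), (0,5), (0,6)]
arrival = 30

#0 — 3,0 | c12
#1 — 2,0 | c14 | W
#2 — 1,0 | c16 | W
#3 — 0,0 | c18 | W
#4 — 0,1 | c20 | N
#5 — 0,2 | c22 | N
#6 — 0,3 | c24 | N
#7 — 0,4 | c26 | N
#8 — 0,5 | c28 | N
#9 — 0,6 | c30 | N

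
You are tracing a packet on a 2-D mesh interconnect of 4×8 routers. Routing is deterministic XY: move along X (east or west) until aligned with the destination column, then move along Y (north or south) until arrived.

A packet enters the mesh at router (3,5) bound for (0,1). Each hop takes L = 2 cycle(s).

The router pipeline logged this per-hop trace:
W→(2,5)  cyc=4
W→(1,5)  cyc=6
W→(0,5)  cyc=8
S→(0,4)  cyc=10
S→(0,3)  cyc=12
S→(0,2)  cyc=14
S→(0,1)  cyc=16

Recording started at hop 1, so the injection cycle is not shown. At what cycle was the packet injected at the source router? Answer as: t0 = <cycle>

At hop 1 the cycle is 4; in general cyc_k = t0 + kL.
So t0 = 4 − 1·2 = 2.

t0 = 2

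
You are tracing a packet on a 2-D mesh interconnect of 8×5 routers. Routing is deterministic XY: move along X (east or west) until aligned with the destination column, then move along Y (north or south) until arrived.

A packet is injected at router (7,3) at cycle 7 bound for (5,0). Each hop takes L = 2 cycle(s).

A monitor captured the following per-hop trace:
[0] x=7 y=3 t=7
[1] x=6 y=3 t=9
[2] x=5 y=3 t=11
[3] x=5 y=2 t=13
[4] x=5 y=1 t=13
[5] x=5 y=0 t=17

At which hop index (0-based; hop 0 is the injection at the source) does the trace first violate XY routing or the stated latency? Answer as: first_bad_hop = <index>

check 1→ d=(-1,0) cyc+2: ok
check 2→ d=(-1,0) cyc+2: ok
check 3→ d=(0,-1) cyc+2: ok
check 4→ d=(0,-1) cyc+0: BAD: Δcyc=0≠L

first_bad_hop = 4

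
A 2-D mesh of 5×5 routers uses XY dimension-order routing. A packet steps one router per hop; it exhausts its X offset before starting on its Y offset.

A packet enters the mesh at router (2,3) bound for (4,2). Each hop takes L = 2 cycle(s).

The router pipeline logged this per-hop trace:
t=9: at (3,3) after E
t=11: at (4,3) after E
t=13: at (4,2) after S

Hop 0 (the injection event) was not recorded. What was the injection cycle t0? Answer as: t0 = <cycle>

t0 = 7

cyc[1] = 9 and cyc[k] = t0 + k·L for every k.
Therefore t0 = 9 − L = 7.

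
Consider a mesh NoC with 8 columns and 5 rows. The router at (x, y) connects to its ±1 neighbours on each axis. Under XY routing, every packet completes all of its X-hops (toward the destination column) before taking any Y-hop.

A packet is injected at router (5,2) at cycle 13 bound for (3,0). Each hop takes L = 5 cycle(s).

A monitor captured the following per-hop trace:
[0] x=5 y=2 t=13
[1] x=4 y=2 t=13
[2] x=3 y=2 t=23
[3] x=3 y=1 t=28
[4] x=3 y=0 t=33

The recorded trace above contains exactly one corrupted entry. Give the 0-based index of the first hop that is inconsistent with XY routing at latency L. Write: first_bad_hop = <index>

first_bad_hop = 1

  1: Δx=-1 Δy=+0 Δt=0 [BAD: Δcyc=0≠L]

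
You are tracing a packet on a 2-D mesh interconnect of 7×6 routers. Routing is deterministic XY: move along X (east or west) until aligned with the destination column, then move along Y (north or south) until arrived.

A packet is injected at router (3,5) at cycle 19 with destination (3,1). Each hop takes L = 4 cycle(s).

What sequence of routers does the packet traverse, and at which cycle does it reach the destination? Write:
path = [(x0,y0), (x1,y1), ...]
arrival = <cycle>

[0] x=3 y=5 t=19
[1] x=3 y=4 t=23 →S
[2] x=3 y=3 t=27 →S
[3] x=3 y=2 t=31 →S
[4] x=3 y=1 t=35 →S

path = [(3,5), (3,4), (3,3), (3,2), (3,1)]
arrival = 35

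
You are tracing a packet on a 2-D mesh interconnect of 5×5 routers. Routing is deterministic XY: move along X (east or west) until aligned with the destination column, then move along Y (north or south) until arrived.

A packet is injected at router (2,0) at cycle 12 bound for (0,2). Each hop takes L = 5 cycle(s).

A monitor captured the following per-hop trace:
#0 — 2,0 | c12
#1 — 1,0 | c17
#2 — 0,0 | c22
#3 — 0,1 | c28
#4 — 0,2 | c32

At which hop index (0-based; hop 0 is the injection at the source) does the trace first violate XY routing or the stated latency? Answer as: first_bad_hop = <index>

check 1→ d=(-1,0) cyc+5: ok
check 2→ d=(-1,0) cyc+5: ok
check 3→ d=(0,1) cyc+6: BAD: Δcyc=6≠L

first_bad_hop = 3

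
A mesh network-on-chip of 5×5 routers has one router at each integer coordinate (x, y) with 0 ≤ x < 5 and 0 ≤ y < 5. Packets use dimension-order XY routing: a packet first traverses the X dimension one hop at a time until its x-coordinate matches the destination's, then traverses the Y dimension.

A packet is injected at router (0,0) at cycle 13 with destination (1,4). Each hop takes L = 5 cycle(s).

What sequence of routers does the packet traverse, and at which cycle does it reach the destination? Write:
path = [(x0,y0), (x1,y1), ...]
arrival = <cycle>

t=13: at (0,0)
t=18: at (1,0) after E
t=23: at (1,1) after N
t=28: at (1,2) after N
t=33: at (1,3) after N
t=38: at (1,4) after N

path = [(0,0), (1,0), (1,1), (1,2), (1,3), (1,4)]
arrival = 38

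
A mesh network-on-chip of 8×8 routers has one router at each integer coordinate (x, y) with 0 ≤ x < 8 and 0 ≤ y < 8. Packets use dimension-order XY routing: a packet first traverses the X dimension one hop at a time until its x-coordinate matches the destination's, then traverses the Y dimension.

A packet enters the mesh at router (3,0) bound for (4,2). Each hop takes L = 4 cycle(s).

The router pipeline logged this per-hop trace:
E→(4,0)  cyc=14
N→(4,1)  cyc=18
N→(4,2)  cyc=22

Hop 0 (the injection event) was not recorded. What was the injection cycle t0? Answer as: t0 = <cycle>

At hop 1 the cycle is 14; in general cyc_k = t0 + kL.
t0 = cyc[1] − L = 14 − 4 = 10.

t0 = 10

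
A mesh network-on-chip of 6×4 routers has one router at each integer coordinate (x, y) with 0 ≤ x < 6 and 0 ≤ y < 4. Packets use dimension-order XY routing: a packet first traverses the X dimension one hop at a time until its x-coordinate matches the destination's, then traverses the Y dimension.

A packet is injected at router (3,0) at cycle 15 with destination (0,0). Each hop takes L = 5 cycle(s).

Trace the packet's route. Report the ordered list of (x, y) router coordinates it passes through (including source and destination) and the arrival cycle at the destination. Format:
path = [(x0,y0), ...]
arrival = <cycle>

path = [(3,0), (2,0), (1,0), (0,0)]
arrival = 30

  0. router=(3,0) cycle=15 (inject)
  1. router=(2,0) cycle=20 dir=W
  2. router=(1,0) cycle=25 dir=W
  3. router=(0,0) cycle=30 dir=W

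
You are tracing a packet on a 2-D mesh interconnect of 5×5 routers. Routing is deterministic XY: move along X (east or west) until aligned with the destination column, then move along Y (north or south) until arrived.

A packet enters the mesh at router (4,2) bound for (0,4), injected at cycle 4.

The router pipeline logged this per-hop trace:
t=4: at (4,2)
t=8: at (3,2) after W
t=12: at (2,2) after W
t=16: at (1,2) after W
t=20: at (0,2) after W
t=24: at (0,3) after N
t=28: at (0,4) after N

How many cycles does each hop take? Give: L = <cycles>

From hop 0 (4) to hop 1 (8): +4 cycles.
Per-hop latency L = Δcyc = 4.

L = 4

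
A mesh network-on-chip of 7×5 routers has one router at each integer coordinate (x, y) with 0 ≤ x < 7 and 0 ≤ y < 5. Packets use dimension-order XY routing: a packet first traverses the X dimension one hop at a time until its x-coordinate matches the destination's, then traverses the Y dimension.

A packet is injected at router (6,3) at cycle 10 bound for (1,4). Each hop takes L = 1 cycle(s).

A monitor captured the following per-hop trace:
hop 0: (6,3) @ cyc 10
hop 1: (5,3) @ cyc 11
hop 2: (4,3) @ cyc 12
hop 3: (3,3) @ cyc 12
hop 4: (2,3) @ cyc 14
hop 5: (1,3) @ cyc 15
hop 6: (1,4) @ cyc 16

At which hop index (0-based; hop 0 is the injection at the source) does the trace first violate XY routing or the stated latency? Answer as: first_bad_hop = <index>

first_bad_hop = 3

hop 1: step (-1,+0), +1 cyc — ok
hop 2: step (-1,+0), +1 cyc — ok
hop 3: step (-1,+0), +0 cyc — BAD: Δcyc=0≠L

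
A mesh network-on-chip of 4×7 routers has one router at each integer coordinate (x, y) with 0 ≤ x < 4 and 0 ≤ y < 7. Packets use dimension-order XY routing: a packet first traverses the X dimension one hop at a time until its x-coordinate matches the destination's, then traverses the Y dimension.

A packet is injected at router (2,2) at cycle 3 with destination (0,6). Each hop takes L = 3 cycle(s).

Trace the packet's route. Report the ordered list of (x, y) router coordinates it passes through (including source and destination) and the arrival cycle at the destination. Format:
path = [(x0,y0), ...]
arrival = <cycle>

hop 0: (2,2) @ cyc 3
hop 1: (1,2) @ cyc 6  [W]
hop 2: (0,2) @ cyc 9  [W]
hop 3: (0,3) @ cyc 12  [N]
hop 4: (0,4) @ cyc 15  [N]
hop 5: (0,5) @ cyc 18  [N]
hop 6: (0,6) @ cyc 21  [N]

path = [(2,2), (1,2), (0,2), (0,3), (0,4), (0,5), (0,6)]
arrival = 21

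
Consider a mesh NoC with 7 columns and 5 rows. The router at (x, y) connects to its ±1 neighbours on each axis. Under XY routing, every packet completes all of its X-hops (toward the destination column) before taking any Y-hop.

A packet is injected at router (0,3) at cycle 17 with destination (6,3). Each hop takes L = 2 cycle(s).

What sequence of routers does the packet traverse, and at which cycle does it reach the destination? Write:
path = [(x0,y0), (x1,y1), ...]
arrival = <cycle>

t=17: at (0,3)
t=19: at (1,3) after E
t=21: at (2,3) after E
t=23: at (3,3) after E
t=25: at (4,3) after E
t=27: at (5,3) after E
t=29: at (6,3) after E

path = [(0,3), (1,3), (2,3), (3,3), (4,3), (5,3), (6,3)]
arrival = 29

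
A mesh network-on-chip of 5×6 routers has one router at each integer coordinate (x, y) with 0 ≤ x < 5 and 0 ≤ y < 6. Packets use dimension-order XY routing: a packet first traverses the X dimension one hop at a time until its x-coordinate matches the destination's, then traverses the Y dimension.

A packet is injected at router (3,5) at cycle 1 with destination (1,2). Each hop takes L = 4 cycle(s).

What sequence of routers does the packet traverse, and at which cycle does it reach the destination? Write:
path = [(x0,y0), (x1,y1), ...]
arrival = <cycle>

path = [(3,5), (2,5), (1,5), (1,4), (1,3), (1,2)]
arrival = 21

t=1: at (3,5)
t=5: at (2,5) after W
t=9: at (1,5) after W
t=13: at (1,4) after S
t=17: at (1,3) after S
t=21: at (1,2) after S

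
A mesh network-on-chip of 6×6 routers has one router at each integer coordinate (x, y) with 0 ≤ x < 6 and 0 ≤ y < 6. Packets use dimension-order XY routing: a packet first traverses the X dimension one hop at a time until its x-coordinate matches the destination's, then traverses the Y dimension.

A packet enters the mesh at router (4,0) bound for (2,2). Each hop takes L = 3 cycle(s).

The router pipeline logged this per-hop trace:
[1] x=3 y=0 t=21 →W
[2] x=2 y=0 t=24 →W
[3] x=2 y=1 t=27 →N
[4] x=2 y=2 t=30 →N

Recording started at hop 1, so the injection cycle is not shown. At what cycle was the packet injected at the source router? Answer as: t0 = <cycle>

cyc[1] = 21 and cyc[k] = t0 + k·L for every k.
Therefore t0 = 21 − L = 18.

t0 = 18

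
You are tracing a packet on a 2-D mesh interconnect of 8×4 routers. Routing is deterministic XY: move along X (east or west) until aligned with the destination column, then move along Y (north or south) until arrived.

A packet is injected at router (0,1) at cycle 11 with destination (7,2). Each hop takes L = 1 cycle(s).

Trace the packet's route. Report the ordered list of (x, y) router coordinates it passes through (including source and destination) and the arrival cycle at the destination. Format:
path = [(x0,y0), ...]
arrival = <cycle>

t=11: at (0,1)
t=12: at (1,1) after E
t=13: at (2,1) after E
t=14: at (3,1) after E
t=15: at (4,1) after E
t=16: at (5,1) after E
t=17: at (6,1) after E
t=18: at (7,1) after E
t=19: at (7,2) after N

path = [(0,1), (1,1), (2,1), (3,1), (4,1), (5,1), (6,1), (7,1), (7,2)]
arrival = 19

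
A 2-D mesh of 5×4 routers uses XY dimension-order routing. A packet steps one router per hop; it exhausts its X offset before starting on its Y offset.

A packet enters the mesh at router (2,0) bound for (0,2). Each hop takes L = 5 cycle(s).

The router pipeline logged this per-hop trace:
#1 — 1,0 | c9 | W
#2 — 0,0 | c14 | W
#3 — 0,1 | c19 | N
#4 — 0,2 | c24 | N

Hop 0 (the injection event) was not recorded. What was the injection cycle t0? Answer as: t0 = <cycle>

t0 = 4

Hop 1 reached at cycle 9; hop k is at t0 + k·L.
Subtract one hop: t0 = 9 − 5 = 4.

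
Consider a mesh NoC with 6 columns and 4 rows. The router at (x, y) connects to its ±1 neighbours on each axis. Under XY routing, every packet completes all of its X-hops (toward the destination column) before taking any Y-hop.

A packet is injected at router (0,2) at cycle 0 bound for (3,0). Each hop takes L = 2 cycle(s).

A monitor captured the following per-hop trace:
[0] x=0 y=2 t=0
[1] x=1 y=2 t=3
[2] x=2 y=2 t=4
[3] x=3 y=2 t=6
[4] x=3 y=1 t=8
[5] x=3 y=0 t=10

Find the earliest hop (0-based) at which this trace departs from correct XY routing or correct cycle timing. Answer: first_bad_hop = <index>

first_bad_hop = 1

[1] (+1,+0) / 3c ⇒ BAD: Δcyc=3≠L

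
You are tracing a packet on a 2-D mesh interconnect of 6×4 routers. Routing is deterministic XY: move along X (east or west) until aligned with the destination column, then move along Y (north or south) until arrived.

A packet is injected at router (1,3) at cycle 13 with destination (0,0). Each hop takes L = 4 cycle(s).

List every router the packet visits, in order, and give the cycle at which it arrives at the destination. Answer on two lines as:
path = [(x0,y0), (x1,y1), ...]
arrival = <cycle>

  0. router=(1,3) cycle=13 (inject)
  1. router=(0,3) cycle=17 dir=W
  2. router=(0,2) cycle=21 dir=S
  3. router=(0,1) cycle=25 dir=S
  4. router=(0,0) cycle=29 dir=S

path = [(1,3), (0,3), (0,2), (0,1), (0,0)]
arrival = 29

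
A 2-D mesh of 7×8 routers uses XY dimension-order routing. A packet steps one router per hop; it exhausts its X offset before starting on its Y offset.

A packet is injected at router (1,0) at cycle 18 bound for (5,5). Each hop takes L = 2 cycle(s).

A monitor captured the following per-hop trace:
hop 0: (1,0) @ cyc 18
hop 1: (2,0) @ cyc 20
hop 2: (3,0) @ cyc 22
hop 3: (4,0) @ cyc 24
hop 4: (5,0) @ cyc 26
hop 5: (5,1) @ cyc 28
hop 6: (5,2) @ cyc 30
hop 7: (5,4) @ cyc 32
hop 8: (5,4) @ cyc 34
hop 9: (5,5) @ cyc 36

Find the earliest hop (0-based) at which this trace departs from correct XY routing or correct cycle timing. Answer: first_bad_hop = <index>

check 1→ d=(1,0) cyc+2: ok
check 2→ d=(1,0) cyc+2: ok
check 3→ d=(1,0) cyc+2: ok
check 4→ d=(1,0) cyc+2: ok
check 5→ d=(0,1) cyc+2: ok
check 6→ d=(0,1) cyc+2: ok
check 7→ d=(0,2) cyc+2: BAD: non-unit step

first_bad_hop = 7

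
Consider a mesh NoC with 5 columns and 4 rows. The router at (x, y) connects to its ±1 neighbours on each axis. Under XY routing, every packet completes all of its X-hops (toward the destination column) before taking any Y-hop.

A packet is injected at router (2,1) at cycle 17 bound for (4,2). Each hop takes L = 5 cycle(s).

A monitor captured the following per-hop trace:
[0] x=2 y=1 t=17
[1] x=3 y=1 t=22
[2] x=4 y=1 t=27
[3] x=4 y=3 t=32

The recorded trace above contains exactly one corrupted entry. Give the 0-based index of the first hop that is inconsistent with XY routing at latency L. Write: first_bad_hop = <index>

[1] (+1,+0) / 5c ⇒ ok
[2] (+1,+0) / 5c ⇒ ok
[3] (+0,+2) / 5c ⇒ BAD: non-unit step

first_bad_hop = 3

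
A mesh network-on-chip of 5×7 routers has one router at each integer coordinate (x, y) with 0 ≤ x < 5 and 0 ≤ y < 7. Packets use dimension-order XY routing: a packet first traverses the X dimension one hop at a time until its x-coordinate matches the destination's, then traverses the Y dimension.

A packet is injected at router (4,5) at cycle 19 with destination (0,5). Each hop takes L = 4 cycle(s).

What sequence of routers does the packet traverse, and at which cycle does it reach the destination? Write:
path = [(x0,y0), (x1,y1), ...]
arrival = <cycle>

path = [(4,5), (3,5), (2,5), (1,5), (0,5)]
arrival = 35

t=19: at (4,5)
t=23: at (3,5) after W
t=27: at (2,5) after W
t=31: at (1,5) after W
t=35: at (0,5) after W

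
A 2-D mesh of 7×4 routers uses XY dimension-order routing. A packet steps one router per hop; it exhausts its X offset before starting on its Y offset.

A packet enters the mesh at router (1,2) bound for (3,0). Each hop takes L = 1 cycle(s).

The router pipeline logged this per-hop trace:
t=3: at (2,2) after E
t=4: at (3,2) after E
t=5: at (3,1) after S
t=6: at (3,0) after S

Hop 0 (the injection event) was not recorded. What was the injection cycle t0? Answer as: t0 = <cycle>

At hop 1 the cycle is 3; in general cyc_k = t0 + kL.
So t0 = 3 − 1·1 = 2.

t0 = 2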